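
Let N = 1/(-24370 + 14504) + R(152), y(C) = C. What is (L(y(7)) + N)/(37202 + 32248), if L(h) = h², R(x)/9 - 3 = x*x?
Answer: 2052246391/685193700 ≈ 2.9951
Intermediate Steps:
R(x) = 27 + 9*x² (R(x) = 27 + 9*(x*x) = 27 + 9*x²)
N = 2051762957/9866 (N = 1/(-24370 + 14504) + (27 + 9*152²) = 1/(-9866) + (27 + 9*23104) = -1/9866 + (27 + 207936) = -1/9866 + 207963 = 2051762957/9866 ≈ 2.0796e+5)
(L(y(7)) + N)/(37202 + 32248) = (7² + 2051762957/9866)/(37202 + 32248) = (49 + 2051762957/9866)/69450 = (2052246391/9866)*(1/69450) = 2052246391/685193700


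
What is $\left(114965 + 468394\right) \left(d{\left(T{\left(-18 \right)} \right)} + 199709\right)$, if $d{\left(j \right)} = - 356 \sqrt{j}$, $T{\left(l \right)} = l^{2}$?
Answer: $112763878059$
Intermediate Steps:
$\left(114965 + 468394\right) \left(d{\left(T{\left(-18 \right)} \right)} + 199709\right) = \left(114965 + 468394\right) \left(- 356 \sqrt{\left(-18\right)^{2}} + 199709\right) = 583359 \left(- 356 \sqrt{324} + 199709\right) = 583359 \left(\left(-356\right) 18 + 199709\right) = 583359 \left(-6408 + 199709\right) = 583359 \cdot 193301 = 112763878059$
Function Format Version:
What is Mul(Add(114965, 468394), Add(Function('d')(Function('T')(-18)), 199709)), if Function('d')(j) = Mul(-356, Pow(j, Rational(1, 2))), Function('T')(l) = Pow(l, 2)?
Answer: 112763878059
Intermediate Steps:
Mul(Add(114965, 468394), Add(Function('d')(Function('T')(-18)), 199709)) = Mul(Add(114965, 468394), Add(Mul(-356, Pow(Pow(-18, 2), Rational(1, 2))), 199709)) = Mul(583359, Add(Mul(-356, Pow(324, Rational(1, 2))), 199709)) = Mul(583359, Add(Mul(-356, 18), 199709)) = Mul(583359, Add(-6408, 199709)) = Mul(583359, 193301) = 112763878059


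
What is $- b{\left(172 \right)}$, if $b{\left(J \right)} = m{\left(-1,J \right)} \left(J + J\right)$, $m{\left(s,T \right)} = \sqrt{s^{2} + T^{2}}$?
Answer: $- 344 \sqrt{29585} \approx -59169.0$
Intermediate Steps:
$m{\left(s,T \right)} = \sqrt{T^{2} + s^{2}}$
$b{\left(J \right)} = 2 J \sqrt{1 + J^{2}}$ ($b{\left(J \right)} = \sqrt{J^{2} + \left(-1\right)^{2}} \left(J + J\right) = \sqrt{J^{2} + 1} \cdot 2 J = \sqrt{1 + J^{2}} \cdot 2 J = 2 J \sqrt{1 + J^{2}}$)
$- b{\left(172 \right)} = - 2 \cdot 172 \sqrt{1 + 172^{2}} = - 2 \cdot 172 \sqrt{1 + 29584} = - 2 \cdot 172 \sqrt{29585} = - 344 \sqrt{29585}$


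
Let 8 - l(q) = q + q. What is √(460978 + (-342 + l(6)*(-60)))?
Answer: 2*√115219 ≈ 678.88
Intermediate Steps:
l(q) = 8 - 2*q (l(q) = 8 - (q + q) = 8 - 2*q)
√(460978 + (-342 + l(6)*(-60))) = √(460978 + (-342 + (8 - 2*6)*(-60))) = √(460978 + (-342 + (8 - 12)*(-60))) = √(460978 + (-342 - 4*(-60))) = √(460978 + (-342 + 240)) = √(460978 - 102) = √460876 = 2*√115219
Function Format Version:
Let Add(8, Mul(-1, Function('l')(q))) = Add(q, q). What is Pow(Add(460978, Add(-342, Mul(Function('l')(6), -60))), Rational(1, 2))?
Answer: Mul(2, Pow(115219, Rational(1, 2))) ≈ 678.88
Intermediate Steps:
Function('l')(q) = Add(8, Mul(-2, q)) (Function('l')(q) = Add(8, Mul(-1, Add(q, q))) = Add(8, Mul(-1, Mul(2, q))) = Add(8, Mul(-2, q)))
Pow(Add(460978, Add(-342, Mul(Function('l')(6), -60))), Rational(1, 2)) = Pow(Add(460978, Add(-342, Mul(Add(8, Mul(-2, 6)), -60))), Rational(1, 2)) = Pow(Add(460978, Add(-342, Mul(Add(8, -12), -60))), Rational(1, 2)) = Pow(Add(460978, Add(-342, Mul(-4, -60))), Rational(1, 2)) = Pow(Add(460978, Add(-342, 240)), Rational(1, 2)) = Pow(Add(460978, -102), Rational(1, 2)) = Pow(460876, Rational(1, 2)) = Mul(2, Pow(115219, Rational(1, 2)))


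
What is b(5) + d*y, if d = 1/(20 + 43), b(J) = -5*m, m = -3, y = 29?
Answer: 974/63 ≈ 15.460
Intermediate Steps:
b(J) = 15 (b(J) = -5*(-3) = 15)
d = 1/63 ≈ 0.015873
b(5) + d*y = 15 + (1/63)*29 = 15 + 29/63 = 974/63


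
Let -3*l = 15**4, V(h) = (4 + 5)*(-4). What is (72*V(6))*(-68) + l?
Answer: 159381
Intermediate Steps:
V(h) = -36 (V(h) = 9*(-4) = -36)
l = -16875 (l = -1/3*15**4 = -1/3*50625 = -16875)
(72*V(6))*(-68) + l = (72*(-36))*(-68) - 16875 = -2592*(-68) - 16875 = 176256 - 16875 = 159381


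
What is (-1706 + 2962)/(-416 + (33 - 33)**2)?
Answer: -157/52 ≈ -3.0192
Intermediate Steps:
(-1706 + 2962)/(-416 + (33 - 33)**2) = 1256/(-416 + 0**2) = 1256/(-416 + 0) = 1256/(-416) = 1256*(-1/416) = -157/52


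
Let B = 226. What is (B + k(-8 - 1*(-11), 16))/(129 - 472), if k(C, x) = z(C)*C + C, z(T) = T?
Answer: -34/49 ≈ -0.69388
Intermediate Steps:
k(C, x) = C + C² (k(C, x) = C*C + C = C² + C = C + C²)
(B + k(-8 - 1*(-11), 16))/(129 - 472) = (226 + (-8 - 1*(-11))*(1 + (-8 - 1*(-11))))/(129 - 472) = (226 + (-8 + 11)*(1 + (-8 + 11)))/(-343) = (226 + 3*(1 + 3))*(-1/343) = (226 + 3*4)*(-1/343) = (226 + 12)*(-1/343) = 238*(-1/343) = -34/49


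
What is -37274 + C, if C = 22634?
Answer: -14640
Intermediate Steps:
-37274 + C = -37274 + 22634 = -14640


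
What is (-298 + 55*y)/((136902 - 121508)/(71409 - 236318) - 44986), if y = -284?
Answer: 437503577/1236435278 ≈ 0.35384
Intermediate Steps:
(-298 + 55*y)/((136902 - 121508)/(71409 - 236318) - 44986) = (-298 + 55*(-284))/((136902 - 121508)/(71409 - 236318) - 44986) = (-298 - 15620)/(15394/(-164909) - 44986) = -15918/(15394*(-1/164909) - 44986) = -15918/(-15394/164909 - 44986) = -15918/(-7418611668/164909) = -15918*(-164909/7418611668) = 437503577/1236435278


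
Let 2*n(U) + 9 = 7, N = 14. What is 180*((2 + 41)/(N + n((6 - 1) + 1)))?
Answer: 7740/13 ≈ 595.38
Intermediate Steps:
n(U) = -1 (n(U) = -9/2 + (½)*7 = -9/2 + 7/2 = -1)
180*((2 + 41)/(N + n((6 - 1) + 1))) = 180*((2 + 41)/(14 - 1)) = 180*(43/13) = 7740/13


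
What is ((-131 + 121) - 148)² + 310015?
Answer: 334979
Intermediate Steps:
((-131 + 121) - 148)² + 310015 = (-10 - 148)² + 310015 = (-158)² + 310015 = 24964 + 310015 = 334979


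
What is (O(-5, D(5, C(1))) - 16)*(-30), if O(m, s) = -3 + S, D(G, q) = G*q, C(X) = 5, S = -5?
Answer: 720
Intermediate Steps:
O(m, s) = -8 (O(m, s) = -3 - 5 = -8)
(O(-5, D(5, C(1))) - 16)*(-30) = (-8 - 16)*(-30) = -24*(-30) = 720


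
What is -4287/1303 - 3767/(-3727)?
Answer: -11069248/4856281 ≈ -2.2794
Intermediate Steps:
-4287/1303 - 3767/(-3727) = -4287*1/1303 - 3767*(-1/3727) = -4287/1303 + 3767/3727 = -11069248/4856281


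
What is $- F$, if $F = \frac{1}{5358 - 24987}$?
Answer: $\frac{1}{19629} \approx 5.0945 \cdot 10^{-5}$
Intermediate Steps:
$F = - \frac{1}{19629}$ ($F = \frac{1}{-19629} = - \frac{1}{19629} \approx -5.0945 \cdot 10^{-5}$)
$- F = \left(-1\right) \left(- \frac{1}{19629}\right) = \frac{1}{19629}$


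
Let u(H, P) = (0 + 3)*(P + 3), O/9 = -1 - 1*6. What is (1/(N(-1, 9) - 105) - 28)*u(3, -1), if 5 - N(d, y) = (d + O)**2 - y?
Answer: -703422/4187 ≈ -168.00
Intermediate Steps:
O = -63 (O = 9*(-1 - 1*6) = 9*(-1 - 6) = 9*(-7) = -63)
u(H, P) = 9 + 3*P (u(H, P) = 3*(3 + P) = 9 + 3*P)
N(d, y) = 5 + y - (-63 + d)**2 (N(d, y) = 5 - ((d - 63)**2 - y) = 5 - ((-63 + d)**2 - y) = 5 + (y - (-63 + d)**2) = 5 + y - (-63 + d)**2)
(1/(N(-1, 9) - 105) - 28)*u(3, -1) = (1/((5 + 9 - (-63 - 1)**2) - 105) - 28)*(9 + 3*(-1)) = (1/((5 + 9 - 1*(-64)**2) - 105) - 28)*(9 - 3) = (1/((5 + 9 - 1*4096) - 105) - 28)*6 = (1/((5 + 9 - 4096) - 105) - 28)*6 = (1/(-4082 - 105) - 28)*6 = (1/(-4187) - 28)*6 = (-1/4187 - 28)*6 = -117237/4187*6 = -703422/4187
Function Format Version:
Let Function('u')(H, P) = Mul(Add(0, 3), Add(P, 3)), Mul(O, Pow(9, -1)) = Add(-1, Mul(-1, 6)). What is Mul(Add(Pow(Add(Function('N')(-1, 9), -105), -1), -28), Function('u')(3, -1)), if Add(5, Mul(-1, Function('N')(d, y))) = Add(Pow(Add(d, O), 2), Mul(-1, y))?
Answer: Rational(-703422, 4187) ≈ -168.00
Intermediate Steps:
O = -63 (O = Mul(9, Add(-1, Mul(-1, 6))) = Mul(9, Add(-1, -6)) = Mul(9, -7) = -63)
Function('u')(H, P) = Add(9, Mul(3, P)) (Function('u')(H, P) = Mul(3, Add(3, P)) = Add(9, Mul(3, P)))
Function('N')(d, y) = Add(5, y, Mul(-1, Pow(Add(-63, d), 2))) (Function('N')(d, y) = Add(5, Mul(-1, Add(Pow(Add(d, -63), 2), Mul(-1, y)))) = Add(5, Mul(-1, Add(Pow(Add(-63, d), 2), Mul(-1, y)))) = Add(5, Add(y, Mul(-1, Pow(Add(-63, d), 2)))) = Add(5, y, Mul(-1, Pow(Add(-63, d), 2))))
Mul(Add(Pow(Add(Function('N')(-1, 9), -105), -1), -28), Function('u')(3, -1)) = Mul(Add(Pow(Add(Add(5, 9, Mul(-1, Pow(Add(-63, -1), 2))), -105), -1), -28), Add(9, Mul(3, -1))) = Mul(Add(Pow(Add(Add(5, 9, Mul(-1, Pow(-64, 2))), -105), -1), -28), Add(9, -3)) = Mul(Add(Pow(Add(Add(5, 9, Mul(-1, 4096)), -105), -1), -28), 6) = Mul(Add(Pow(Add(Add(5, 9, -4096), -105), -1), -28), 6) = Mul(Add(Pow(Add(-4082, -105), -1), -28), 6) = Mul(Add(Pow(-4187, -1), -28), 6) = Mul(Add(Rational(-1, 4187), -28), 6) = Mul(Rational(-117237, 4187), 6) = Rational(-703422, 4187)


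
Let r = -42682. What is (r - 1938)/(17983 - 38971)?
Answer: 11155/5247 ≈ 2.1260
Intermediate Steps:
(r - 1938)/(17983 - 38971) = (-42682 - 1938)/(17983 - 38971) = -44620/(-20988) = -44620*(-1/20988) = 11155/5247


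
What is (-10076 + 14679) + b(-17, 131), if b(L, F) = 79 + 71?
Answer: 4753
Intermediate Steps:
b(L, F) = 150
(-10076 + 14679) + b(-17, 131) = (-10076 + 14679) + 150 = 4603 + 150 = 4753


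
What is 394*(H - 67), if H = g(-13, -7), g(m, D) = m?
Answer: -31520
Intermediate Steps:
H = -13
394*(H - 67) = 394*(-13 - 67) = 394*(-80) = -31520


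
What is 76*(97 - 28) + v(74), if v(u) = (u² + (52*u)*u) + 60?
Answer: 295532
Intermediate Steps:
v(u) = 60 + 53*u² (v(u) = (u² + 52*u²) + 60 = 53*u² + 60 = 60 + 53*u²)
76*(97 - 28) + v(74) = 76*(97 - 28) + (60 + 53*74²) = 76*69 + (60 + 53*5476) = 5244 + (60 + 290228) = 5244 + 290288 = 295532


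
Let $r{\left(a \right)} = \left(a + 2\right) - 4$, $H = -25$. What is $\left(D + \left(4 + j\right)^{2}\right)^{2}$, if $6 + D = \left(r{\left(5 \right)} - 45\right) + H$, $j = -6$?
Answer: $4761$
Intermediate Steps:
$r{\left(a \right)} = -2 + a$ ($r{\left(a \right)} = \left(2 + a\right) - 4 = -2 + a$)
$D = -73$ ($D = -6 + \left(\left(\left(-2 + 5\right) - 45\right) - 25\right) = -6 + \left(\left(3 - 45\right) - 25\right) = -6 - 67 = -73$)
$\left(D + \left(4 + j\right)^{2}\right)^{2} = \left(-73 + \left(4 - 6\right)^{2}\right)^{2} = \left(-73 + \left(-2\right)^{2}\right)^{2} = \left(-73 + 4\right)^{2} = \left(-69\right)^{2} = 4761$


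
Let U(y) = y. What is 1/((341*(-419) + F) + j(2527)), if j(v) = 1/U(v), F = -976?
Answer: -2527/363521584 ≈ -6.9514e-6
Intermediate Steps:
j(v) = 1/v
1/((341*(-419) + F) + j(2527)) = 1/((341*(-419) - 976) + 1/2527) = 1/((-142879 - 976) + 1/2527) = 1/(-143855 + 1/2527) = 1/(-363521584/2527) = -2527/363521584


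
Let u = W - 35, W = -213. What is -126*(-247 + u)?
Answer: 62370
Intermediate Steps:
u = -248 (u = -213 - 35 = -248)
-126*(-247 + u) = -126*(-247 - 248) = -126*(-495) = 62370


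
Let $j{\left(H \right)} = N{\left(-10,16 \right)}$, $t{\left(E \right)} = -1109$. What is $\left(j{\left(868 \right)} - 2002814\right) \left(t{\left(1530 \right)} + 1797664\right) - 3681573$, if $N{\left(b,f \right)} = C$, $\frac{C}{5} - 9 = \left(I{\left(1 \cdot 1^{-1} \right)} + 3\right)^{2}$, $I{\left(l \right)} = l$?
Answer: $-3597944617968$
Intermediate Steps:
$C = 125$ ($C = 45 + 5 \left(1 \cdot 1^{-1} + 3\right)^{2} = 45 + 5 \left(1 \cdot 1 + 3\right)^{2} = 45 + 5 \left(1 + 3\right)^{2} = 45 + 5 \cdot 4^{2} = 45 + 5 \cdot 16 = 45 + 80 = 125$)
$N{\left(b,f \right)} = 125$
$j{\left(H \right)} = 125$
$\left(j{\left(868 \right)} - 2002814\right) \left(t{\left(1530 \right)} + 1797664\right) - 3681573 = \left(125 - 2002814\right) \left(-1109 + 1797664\right) - 3681573 = \left(-2002689\right) 1796555 - 3681573 = -3597940936395 - 3681573 = -3597944617968$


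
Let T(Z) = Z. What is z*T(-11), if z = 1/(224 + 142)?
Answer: -11/366 ≈ -0.030055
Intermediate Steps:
z = 1/366 ≈ 0.0027322
z*T(-11) = (1/366)*(-11) = -11/366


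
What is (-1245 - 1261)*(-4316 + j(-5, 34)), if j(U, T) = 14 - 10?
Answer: 10805872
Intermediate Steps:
j(U, T) = 4
(-1245 - 1261)*(-4316 + j(-5, 34)) = (-1245 - 1261)*(-4316 + 4) = -2506*(-4312) = 10805872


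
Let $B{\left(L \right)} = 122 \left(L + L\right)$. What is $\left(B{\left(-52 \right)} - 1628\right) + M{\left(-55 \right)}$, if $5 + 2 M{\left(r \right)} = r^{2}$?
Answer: $-12806$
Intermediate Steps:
$M{\left(r \right)} = - \frac{5}{2} + \frac{r^{2}}{2}$
$B{\left(L \right)} = 244 L$ ($B{\left(L \right)} = 122 \cdot 2 L = 244 L$)
$\left(B{\left(-52 \right)} - 1628\right) + M{\left(-55 \right)} = \left(244 \left(-52\right) - 1628\right) - \left(\frac{5}{2} - \frac{\left(-55\right)^{2}}{2}\right) = \left(-12688 - 1628\right) + \left(- \frac{5}{2} + \frac{1}{2} \cdot 3025\right) = -14316 + \left(- \frac{5}{2} + \frac{3025}{2}\right) = -14316 + 1510 = -12806$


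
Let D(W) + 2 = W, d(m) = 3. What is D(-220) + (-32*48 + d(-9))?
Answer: -1755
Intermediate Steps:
D(W) = -2 + W
D(-220) + (-32*48 + d(-9)) = (-2 - 220) + (-32*48 + 3) = -222 + (-1536 + 3) = -222 - 1533 = -1755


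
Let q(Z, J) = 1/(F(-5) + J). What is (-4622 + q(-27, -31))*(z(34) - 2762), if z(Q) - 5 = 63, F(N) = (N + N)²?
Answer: 286387466/23 ≈ 1.2452e+7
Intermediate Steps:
F(N) = 4*N² (F(N) = (2*N)² = 4*N²)
q(Z, J) = 1/(100 + J) (q(Z, J) = 1/(4*(-5)² + J) = 1/(4*25 + J) = 1/(100 + J))
z(Q) = 68 (z(Q) = 5 + 63 = 68)
(-4622 + q(-27, -31))*(z(34) - 2762) = (-4622 + 1/(100 - 31))*(68 - 2762) = (-4622 + 1/69)*(-2694) = -318917/69*(-2694) = 286387466/23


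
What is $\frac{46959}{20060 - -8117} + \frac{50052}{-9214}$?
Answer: $- \frac{488817489}{129811439} \approx -3.7656$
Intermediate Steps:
$\frac{46959}{20060 - -8117} + \frac{50052}{-9214} = \frac{46959}{20060 + 8117} + 50052 \left(- \frac{1}{9214}\right) = \frac{46959}{28177} - \frac{25026}{4607} = - \frac{488817489}{129811439}$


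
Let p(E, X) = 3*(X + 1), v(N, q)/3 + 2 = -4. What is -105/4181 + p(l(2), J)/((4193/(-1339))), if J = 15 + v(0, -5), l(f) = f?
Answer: 33149889/17530933 ≈ 1.8909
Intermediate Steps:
v(N, q) = -18 (v(N, q) = -6 + 3*(-4) = -6 - 12 = -18)
J = -3 (J = 15 - 18 = -3)
p(E, X) = 3 + 3*X (p(E, X) = 3*(1 + X) = 3 + 3*X)
-105/4181 + p(l(2), J)/((4193/(-1339))) = -105/4181 + (3 + 3*(-3))/((4193/(-1339))) = -105*1/4181 + (3 - 9)/((4193*(-1/1339))) = -105/4181 - 6/(-4193/1339) = -105/4181 - 6*(-1339/4193) = -105/4181 + 8034/4193 = 33149889/17530933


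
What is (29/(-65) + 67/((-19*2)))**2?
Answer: 29778849/6100900 ≈ 4.8811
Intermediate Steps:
(29/(-65) + 67/((-19*2)))**2 = (29*(-1/65) + 67/(-38))**2 = (-29/65 + 67*(-1/38))**2 = (-29/65 - 67/38)**2 = (-5457/2470)**2 = 29778849/6100900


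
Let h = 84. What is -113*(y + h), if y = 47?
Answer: -14803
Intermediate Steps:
-113*(y + h) = -113*(47 + 84) = -113*131 = -14803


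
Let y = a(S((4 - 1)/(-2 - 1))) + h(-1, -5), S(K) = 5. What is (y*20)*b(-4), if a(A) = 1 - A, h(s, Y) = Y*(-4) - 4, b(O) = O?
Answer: -960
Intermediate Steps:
h(s, Y) = -4 - 4*Y (h(s, Y) = -4*Y - 4 = -4 - 4*Y)
y = 12 (y = (1 - 1*5) + (-4 - 4*(-5)) = (1 - 5) + (-4 + 20) = -4 + 16 = 12)
(y*20)*b(-4) = (12*20)*(-4) = 240*(-4) = -960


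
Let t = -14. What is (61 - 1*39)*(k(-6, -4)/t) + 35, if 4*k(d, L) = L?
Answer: 256/7 ≈ 36.571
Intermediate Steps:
k(d, L) = L/4
(61 - 1*39)*(k(-6, -4)/t) + 35 = (61 - 1*39)*(((¼)*(-4))/(-14)) + 35 = (61 - 39)*(-1*(-1/14)) + 35 = 22*(1/14) + 35 = 11/7 + 35 = 256/7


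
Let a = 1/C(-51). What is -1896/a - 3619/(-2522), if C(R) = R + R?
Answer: 487738243/2522 ≈ 1.9339e+5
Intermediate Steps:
C(R) = 2*R
a = -1/102 (a = 1/(2*(-51)) = 1/(-102) = -1/102 ≈ -0.0098039)
-1896/a - 3619/(-2522) = -1896/(-1/102) - 3619/(-2522) = -1896*(-102) - 3619*(-1/2522) = 193392 + 3619/2522 = 487738243/2522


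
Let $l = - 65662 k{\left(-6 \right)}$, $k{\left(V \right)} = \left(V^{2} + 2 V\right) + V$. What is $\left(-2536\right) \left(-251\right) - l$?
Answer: $1818452$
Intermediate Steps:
$k{\left(V \right)} = V^{2} + 3 V$
$l = -1181916$ ($l = - 65662 \left(- 6 \left(3 - 6\right)\right) = - 65662 \left(\left(-6\right) \left(-3\right)\right) = \left(-65662\right) 18 = -1181916$)
$\left(-2536\right) \left(-251\right) - l = \left(-2536\right) \left(-251\right) - -1181916 = 636536 + 1181916 = 1818452$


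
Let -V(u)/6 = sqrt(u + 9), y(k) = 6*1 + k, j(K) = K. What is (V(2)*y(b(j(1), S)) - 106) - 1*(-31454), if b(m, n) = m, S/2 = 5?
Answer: 31348 - 42*sqrt(11) ≈ 31209.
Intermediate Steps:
S = 10 (S = 2*5 = 10)
y(k) = 6 + k
V(u) = -6*sqrt(9 + u) (V(u) = -6*sqrt(u + 9) = -6*sqrt(9 + u))
(V(2)*y(b(j(1), S)) - 106) - 1*(-31454) = ((-6*sqrt(9 + 2))*(6 + 1) - 106) - 1*(-31454) = (-6*sqrt(11)*7 - 106) + 31454 = (-42*sqrt(11) - 106) + 31454 = (-106 - 42*sqrt(11)) + 31454 = 31348 - 42*sqrt(11)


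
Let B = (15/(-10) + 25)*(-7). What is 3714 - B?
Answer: 7757/2 ≈ 3878.5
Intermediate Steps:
B = -329/2 (B = (15*(-1/10) + 25)*(-7) = (-3/2 + 25)*(-7) = (47/2)*(-7) = -329/2 ≈ -164.50)
3714 - B = 3714 - 1*(-329/2) = 3714 + 329/2 = 7757/2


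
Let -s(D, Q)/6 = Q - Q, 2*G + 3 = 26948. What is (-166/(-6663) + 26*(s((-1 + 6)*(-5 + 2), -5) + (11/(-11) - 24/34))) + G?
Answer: 3042044935/226542 ≈ 13428.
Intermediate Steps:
G = 26945/2 (G = -3/2 + (½)*26948 = -3/2 + 13474 = 26945/2 ≈ 13473.)
s(D, Q) = 0 (s(D, Q) = -6*(Q - Q) = -6*0 = 0)
(-166/(-6663) + 26*(s((-1 + 6)*(-5 + 2), -5) + (11/(-11) - 24/34))) + G = (-166/(-6663) + 26*(0 + (11/(-11) - 24/34))) + 26945/2 = (-166*(-1/6663) + 26*(0 + (11*(-1/11) - 24*1/34))) + 26945/2 = (166/6663 + 26*(0 + (-1 - 12/17))) + 26945/2 = (166/6663 + 26*(0 - 29/17)) + 26945/2 = (166/6663 + 26*(-29/17)) + 26945/2 = (166/6663 - 754/17) + 26945/2 = -5021080/113271 + 26945/2 = 3042044935/226542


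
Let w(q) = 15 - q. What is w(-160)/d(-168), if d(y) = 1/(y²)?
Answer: 4939200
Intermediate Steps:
d(y) = y⁻²
w(-160)/d(-168) = (15 - 1*(-160))/((-168)⁻²) = (15 + 160)/(1/28224) = 175*28224 = 4939200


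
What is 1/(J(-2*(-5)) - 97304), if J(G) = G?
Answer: -1/97294 ≈ -1.0278e-5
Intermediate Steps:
1/(J(-2*(-5)) - 97304) = 1/(-2*(-5) - 97304) = 1/(10 - 97304) = 1/(-97294) = -1/97294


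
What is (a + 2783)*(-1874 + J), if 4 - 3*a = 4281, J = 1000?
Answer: -3558928/3 ≈ -1.1863e+6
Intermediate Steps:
a = -4277/3 (a = 4/3 - ⅓*4281 = 4/3 - 1427 = -4277/3 ≈ -1425.7)
(a + 2783)*(-1874 + J) = (-4277/3 + 2783)*(-1874 + 1000) = (4072/3)*(-874) = -3558928/3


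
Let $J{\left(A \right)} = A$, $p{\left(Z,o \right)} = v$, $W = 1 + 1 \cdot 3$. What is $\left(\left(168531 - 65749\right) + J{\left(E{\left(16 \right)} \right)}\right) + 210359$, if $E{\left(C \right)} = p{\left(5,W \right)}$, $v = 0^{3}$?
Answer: $313141$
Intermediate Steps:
$v = 0$
$W = 4$ ($W = 1 + 3 = 4$)
$p{\left(Z,o \right)} = 0$
$E{\left(C \right)} = 0$
$\left(\left(168531 - 65749\right) + J{\left(E{\left(16 \right)} \right)}\right) + 210359 = \left(\left(168531 - 65749\right) + 0\right) + 210359 = \left(102782 + 0\right) + 210359 = 102782 + 210359 = 313141$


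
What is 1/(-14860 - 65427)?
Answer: -1/80287 ≈ -1.2455e-5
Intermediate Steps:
1/(-14860 - 65427) = 1/(-80287) = -1/80287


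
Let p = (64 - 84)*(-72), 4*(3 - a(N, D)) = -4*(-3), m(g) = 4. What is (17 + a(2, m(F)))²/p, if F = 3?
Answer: 289/1440 ≈ 0.20069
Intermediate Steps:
a(N, D) = 0 (a(N, D) = 3 - (-1)*(-3) = 3 - ¼*12 = 3 - 3 = 0)
p = 1440 (p = -20*(-72) = 1440)
(17 + a(2, m(F)))²/p = (17 + 0)²/1440 = 17²*(1/1440) = 289*(1/1440) = 289/1440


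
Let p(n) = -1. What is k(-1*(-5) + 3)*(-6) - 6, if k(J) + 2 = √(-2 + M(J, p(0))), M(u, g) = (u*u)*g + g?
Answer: 6 - 6*I*√67 ≈ 6.0 - 49.112*I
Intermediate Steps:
M(u, g) = g + g*u² (M(u, g) = u²*g + g = g*u² + g = g + g*u²)
k(J) = -2 + √(-3 - J²) (k(J) = -2 + √(-2 - (1 + J²)) = -2 + √(-2 + (-1 - J²)) = -2 + √(-3 - J²))
k(-1*(-5) + 3)*(-6) - 6 = (-2 + √(-3 - (-1*(-5) + 3)²))*(-6) - 6 = (-2 + √(-3 - (5 + 3)²))*(-6) - 6 = (-2 + √(-3 - 1*8²))*(-6) - 6 = (-2 + √(-3 - 1*64))*(-6) - 6 = (-2 + √(-3 - 64))*(-6) - 6 = (-2 + √(-67))*(-6) - 6 = (-2 + I*√67)*(-6) - 6 = (12 - 6*I*√67) - 6 = 6 - 6*I*√67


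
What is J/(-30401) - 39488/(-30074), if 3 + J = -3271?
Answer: 649468482/457139837 ≈ 1.4207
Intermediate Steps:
J = -3274 (J = -3 - 3271 = -3274)
J/(-30401) - 39488/(-30074) = -3274/(-30401) - 39488/(-30074) = -3274*(-1/30401) - 39488*(-1/30074) = 3274/30401 + 19744/15037 = 649468482/457139837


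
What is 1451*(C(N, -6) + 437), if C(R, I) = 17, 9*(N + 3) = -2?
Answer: 658754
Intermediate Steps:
N = -29/9 (N = -3 + (⅑)*(-2) = -3 - 2/9 = -29/9 ≈ -3.2222)
1451*(C(N, -6) + 437) = 1451*(17 + 437) = 1451*454 = 658754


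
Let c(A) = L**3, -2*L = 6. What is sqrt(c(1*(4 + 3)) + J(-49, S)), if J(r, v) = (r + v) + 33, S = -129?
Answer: 2*I*sqrt(43) ≈ 13.115*I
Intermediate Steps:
L = -3 (L = -1/2*6 = -3)
c(A) = -27 (c(A) = (-3)**3 = -27)
J(r, v) = 33 + r + v
sqrt(c(1*(4 + 3)) + J(-49, S)) = sqrt(-27 + (33 - 49 - 129)) = sqrt(-27 - 145) = sqrt(-172) = 2*I*sqrt(43)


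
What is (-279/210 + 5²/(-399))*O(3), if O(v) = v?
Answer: -793/190 ≈ -4.1737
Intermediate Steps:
(-279/210 + 5²/(-399))*O(3) = (-279/210 + 5²/(-399))*3 = (-279*1/210 + 25*(-1/399))*3 = (-93/70 - 25/399)*3 = -793/570*3 = -793/190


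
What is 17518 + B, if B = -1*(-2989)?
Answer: 20507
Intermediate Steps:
B = 2989
17518 + B = 17518 + 2989 = 20507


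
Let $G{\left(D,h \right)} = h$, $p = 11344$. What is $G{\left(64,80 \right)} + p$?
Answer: $11424$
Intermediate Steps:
$G{\left(64,80 \right)} + p = 80 + 11344 = 11424$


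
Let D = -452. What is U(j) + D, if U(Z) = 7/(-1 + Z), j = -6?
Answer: -453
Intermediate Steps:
U(Z) = 7/(-1 + Z)
U(j) + D = 7/(-1 - 6) - 452 = 7/(-7) - 452 = 7*(-⅐) - 452 = -1 - 452 = -453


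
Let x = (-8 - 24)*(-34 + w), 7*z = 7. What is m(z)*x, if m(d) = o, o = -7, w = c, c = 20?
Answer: -3136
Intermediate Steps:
z = 1 (z = (1/7)*7 = 1)
w = 20
m(d) = -7
x = 448 (x = (-8 - 24)*(-34 + 20) = -32*(-14) = 448)
m(z)*x = -7*448 = -3136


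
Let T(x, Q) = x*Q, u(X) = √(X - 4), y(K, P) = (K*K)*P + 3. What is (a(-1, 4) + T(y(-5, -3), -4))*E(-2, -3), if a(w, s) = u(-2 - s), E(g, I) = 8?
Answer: 2304 + 8*I*√10 ≈ 2304.0 + 25.298*I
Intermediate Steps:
y(K, P) = 3 + P*K² (y(K, P) = K²*P + 3 = P*K² + 3 = 3 + P*K²)
u(X) = √(-4 + X)
a(w, s) = √(-6 - s) (a(w, s) = √(-4 + (-2 - s)) = √(-6 - s))
T(x, Q) = Q*x
(a(-1, 4) + T(y(-5, -3), -4))*E(-2, -3) = (√(-6 - 1*4) - 4*(3 - 3*(-5)²))*8 = (√(-6 - 4) - 4*(3 - 3*25))*8 = (√(-10) - 4*(3 - 75))*8 = (I*√10 - 4*(-72))*8 = (I*√10 + 288)*8 = (288 + I*√10)*8 = 2304 + 8*I*√10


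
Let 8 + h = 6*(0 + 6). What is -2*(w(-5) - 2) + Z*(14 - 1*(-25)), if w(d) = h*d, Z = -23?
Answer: -613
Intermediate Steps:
h = 28 (h = -8 + 6*(0 + 6) = -8 + 6*6 = -8 + 36 = 28)
w(d) = 28*d
-2*(w(-5) - 2) + Z*(14 - 1*(-25)) = -2*(28*(-5) - 2) - 23*(14 - 1*(-25)) = -2*(-140 - 2) - 23*(14 + 25) = -2*(-142) - 23*39 = 284 - 897 = -613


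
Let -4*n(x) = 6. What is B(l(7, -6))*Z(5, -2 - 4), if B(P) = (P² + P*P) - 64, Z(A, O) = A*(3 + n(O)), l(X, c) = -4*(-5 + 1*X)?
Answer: 480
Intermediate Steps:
l(X, c) = 20 - 4*X (l(X, c) = -4*(-5 + X) = 20 - 4*X)
n(x) = -3/2 (n(x) = -¼*6 = -3/2)
Z(A, O) = 3*A/2 (Z(A, O) = A*(3 - 3/2) = A*(3/2) = 3*A/2)
B(P) = -64 + 2*P² (B(P) = (P² + P²) - 64 = 2*P² - 64 = -64 + 2*P²)
B(l(7, -6))*Z(5, -2 - 4) = (-64 + 2*(20 - 4*7)²)*((3/2)*5) = (-64 + 2*(20 - 28)²)*(15/2) = (-64 + 2*(-8)²)*(15/2) = (-64 + 2*64)*(15/2) = (-64 + 128)*(15/2) = 64*(15/2) = 480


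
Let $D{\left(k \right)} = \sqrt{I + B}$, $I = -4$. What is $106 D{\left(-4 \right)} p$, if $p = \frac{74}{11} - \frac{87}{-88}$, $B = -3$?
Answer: $\frac{35987 i \sqrt{7}}{44} \approx 2163.9 i$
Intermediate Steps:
$D{\left(k \right)} = i \sqrt{7}$ ($D{\left(k \right)} = \sqrt{-4 - 3} = \sqrt{-7} = i \sqrt{7}$)
$p = \frac{679}{88}$ ($p = 74 \cdot \frac{1}{11} - - \frac{87}{88} = \frac{74}{11} + \frac{87}{88} = \frac{679}{88} \approx 7.7159$)
$106 D{\left(-4 \right)} p = 106 i \sqrt{7} \cdot \frac{679}{88} = \frac{35987 i \sqrt{7}}{44}$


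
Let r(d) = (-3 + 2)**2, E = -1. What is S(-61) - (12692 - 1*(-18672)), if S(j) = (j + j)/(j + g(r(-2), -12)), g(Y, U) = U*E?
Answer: -1536714/49 ≈ -31362.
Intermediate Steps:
r(d) = 1 (r(d) = (-1)**2 = 1)
g(Y, U) = -U (g(Y, U) = U*(-1) = -U)
S(j) = 2*j/(12 + j) (S(j) = (j + j)/(j - 1*(-12)) = (2*j)/(j + 12) = (2*j)/(12 + j) = 2*j/(12 + j))
S(-61) - (12692 - 1*(-18672)) = 2*(-61)/(12 - 61) - (12692 - 1*(-18672)) = 2*(-61)/(-49) - (12692 + 18672) = 2*(-61)*(-1/49) - 1*31364 = 122/49 - 31364 = -1536714/49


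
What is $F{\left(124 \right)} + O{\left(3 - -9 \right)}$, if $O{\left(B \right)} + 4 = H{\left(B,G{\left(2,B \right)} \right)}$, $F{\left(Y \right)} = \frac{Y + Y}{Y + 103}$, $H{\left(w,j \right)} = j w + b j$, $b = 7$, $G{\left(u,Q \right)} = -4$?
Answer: $- \frac{17912}{227} \approx -78.907$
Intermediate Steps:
$H{\left(w,j \right)} = 7 j + j w$ ($H{\left(w,j \right)} = j w + 7 j = 7 j + j w$)
$F{\left(Y \right)} = \frac{2 Y}{103 + Y}$
$O{\left(B \right)} = -32 - 4 B$ ($O{\left(B \right)} = -4 - 4 \left(7 + B\right) = -4 - \left(28 + 4 B\right) = -32 - 4 B$)
$F{\left(124 \right)} + O{\left(3 - -9 \right)} = 2 \cdot 124 \frac{1}{103 + 124} - \left(32 + 4 \left(3 - -9\right)\right) = 2 \cdot 124 \cdot \frac{1}{227} - \left(32 + 4 \left(3 + 9\right)\right) = 2 \cdot 124 \cdot \frac{1}{227} - 80 = \frac{248}{227} - 80 = - \frac{17912}{227}$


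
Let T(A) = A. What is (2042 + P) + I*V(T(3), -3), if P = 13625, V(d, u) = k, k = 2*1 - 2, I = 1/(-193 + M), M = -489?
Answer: 15667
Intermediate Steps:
I = -1/682 (I = 1/(-193 - 489) = 1/(-682) = -1/682 ≈ -0.0014663)
k = 0 (k = 2 - 2 = 0)
V(d, u) = 0
(2042 + P) + I*V(T(3), -3) = (2042 + 13625) - 1/682*0 = 15667 + 0 = 15667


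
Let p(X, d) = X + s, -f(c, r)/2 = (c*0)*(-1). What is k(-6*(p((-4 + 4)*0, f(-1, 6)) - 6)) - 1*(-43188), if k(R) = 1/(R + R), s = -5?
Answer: 5700817/132 ≈ 43188.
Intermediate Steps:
f(c, r) = 0 (f(c, r) = -2*c*0*(-1) = -0*(-1) = -2*0 = 0)
p(X, d) = -5 + X (p(X, d) = X - 5 = -5 + X)
k(R) = 1/(2*R)
k(-6*(p((-4 + 4)*0, f(-1, 6)) - 6)) - 1*(-43188) = 1/(2*((-6*((-5 + (-4 + 4)*0) - 6)))) - 1*(-43188) = 1/(2*((-6*((-5 + 0*0) - 6)))) + 43188 = 1/(2*((-6*((-5 + 0) - 6)))) + 43188 = 1/(2*((-6*(-5 - 6)))) + 43188 = 1/(2*((-6*(-11)))) + 43188 = (½)/66 + 43188 = (½)*(1/66) + 43188 = 1/132 + 43188 = 5700817/132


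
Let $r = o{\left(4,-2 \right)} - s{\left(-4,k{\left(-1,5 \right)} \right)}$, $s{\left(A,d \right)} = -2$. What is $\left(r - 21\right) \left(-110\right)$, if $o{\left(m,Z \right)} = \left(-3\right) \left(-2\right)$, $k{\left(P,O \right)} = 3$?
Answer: $1430$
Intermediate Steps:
$o{\left(m,Z \right)} = 6$
$r = 8$ ($r = 6 - -2 = 6 + 2 = 8$)
$\left(r - 21\right) \left(-110\right) = \left(8 - 21\right) \left(-110\right) = \left(-13\right) \left(-110\right) = 1430$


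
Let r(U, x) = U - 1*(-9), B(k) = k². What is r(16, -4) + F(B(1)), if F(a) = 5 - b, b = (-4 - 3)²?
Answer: -19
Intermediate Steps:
b = 49 (b = (-7)² = 49)
F(a) = -44 (F(a) = 5 - 1*49 = 5 - 49 = -44)
r(U, x) = 9 + U (r(U, x) = U + 9 = 9 + U)
r(16, -4) + F(B(1)) = (9 + 16) - 44 = 25 - 44 = -19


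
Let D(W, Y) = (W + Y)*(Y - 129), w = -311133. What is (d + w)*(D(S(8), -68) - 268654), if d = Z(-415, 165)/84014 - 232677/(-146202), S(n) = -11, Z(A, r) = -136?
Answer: 1354650692883962917/17203102 ≈ 7.8745e+10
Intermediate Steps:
D(W, Y) = (-129 + Y)*(W + Y) (D(W, Y) = (W + Y)*(-129 + Y) = (-129 + Y)*(W + Y))
d = 27350479/17203102 (d = -136/84014 - 232677/(-146202) = -136*1/84014 - 232677*(-1/146202) = -4/2471 + 77559/48734 = 27350479/17203102 ≈ 1.5899)
(d + w)*(D(S(8), -68) - 268654) = (27350479/17203102 - 311133)*(((-68)² - 129*(-11) - 129*(-68) - 11*(-68)) - 268654) = -5352425384087*((4624 + 1419 + 8772 + 748) - 268654)/17203102 = -5352425384087*(15563 - 268654)/17203102 = -5352425384087/17203102*(-253091) = 1354650692883962917/17203102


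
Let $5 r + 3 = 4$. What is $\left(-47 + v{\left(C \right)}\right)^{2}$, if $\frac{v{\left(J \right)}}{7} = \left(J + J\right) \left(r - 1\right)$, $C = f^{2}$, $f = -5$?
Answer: $106929$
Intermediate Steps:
$r = \frac{1}{5}$ ($r = - \frac{3}{5} + \frac{1}{5} \cdot 4 = - \frac{3}{5} + \frac{4}{5} = \frac{1}{5} \approx 0.2$)
$C = 25$ ($C = \left(-5\right)^{2} = 25$)
$v{\left(J \right)} = - \frac{56 J}{5}$ ($v{\left(J \right)} = 7 \left(J + J\right) \left(\frac{1}{5} - 1\right) = 7 \cdot 2 J \left(- \frac{4}{5}\right) = 7 \left(- \frac{8 J}{5}\right) = - \frac{56 J}{5}$)
$\left(-47 + v{\left(C \right)}\right)^{2} = \left(-47 - 280\right)^{2} = \left(-327\right)^{2} = 106929$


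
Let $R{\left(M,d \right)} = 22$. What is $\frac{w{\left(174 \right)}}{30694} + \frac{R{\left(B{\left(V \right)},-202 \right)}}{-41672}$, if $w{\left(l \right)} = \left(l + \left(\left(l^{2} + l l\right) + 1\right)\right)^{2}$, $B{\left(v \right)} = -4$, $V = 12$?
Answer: $\frac{38419172366305}{319770092} \approx 1.2015 \cdot 10^{5}$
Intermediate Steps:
$w{\left(l \right)} = \left(1 + l + 2 l^{2}\right)^{2}$ ($w{\left(l \right)} = \left(l + \left(\left(l^{2} + l^{2}\right) + 1\right)\right)^{2} = \left(l + \left(2 l^{2} + 1\right)\right)^{2} = \left(l + \left(1 + 2 l^{2}\right)\right)^{2} = \left(1 + l + 2 l^{2}\right)^{2}$)
$\frac{w{\left(174 \right)}}{30694} + \frac{R{\left(B{\left(V \right)},-202 \right)}}{-41672} = \frac{\left(1 + 174 + 2 \cdot 174^{2}\right)^{2}}{30694} + \frac{22}{-41672} = \left(1 + 174 + 2 \cdot 30276\right)^{2} \cdot \frac{1}{30694} + 22 \left(- \frac{1}{41672}\right) = \left(1 + 174 + 60552\right)^{2} \cdot \frac{1}{30694} - \frac{11}{20836} = 60727^{2} \cdot \frac{1}{30694} - \frac{11}{20836} = 3687768529 \cdot \frac{1}{30694} - \frac{11}{20836} = \frac{3687768529}{30694} - \frac{11}{20836} = \frac{38419172366305}{319770092}$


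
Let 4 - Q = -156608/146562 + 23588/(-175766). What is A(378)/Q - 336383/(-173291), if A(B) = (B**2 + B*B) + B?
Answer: 22811153143238955238/414740853724147 ≈ 55001.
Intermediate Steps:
A(B) = B + 2*B**2 (A(B) = (B**2 + B**2) + B = 2*B**2 + B = B + 2*B**2)
Q = 33506483038/6440154123 (Q = 4 - (-156608/146562 + 23588/(-175766)) = 4 - (-156608*1/146562 + 23588*(-1/175766)) = 4 - (-78304/73281 - 11794/87883) = 4 - 1*(-7745866546/6440154123) = 4 + 7745866546/6440154123 = 33506483038/6440154123 ≈ 5.2027)
A(378)/Q - 336383/(-173291) = (378*(1 + 2*378))/(33506483038/6440154123) - 336383/(-173291) = (378*(1 + 756))*(6440154123/33506483038) - 336383*(-1/173291) = (378*757)*(6440154123/33506483038) + 336383/173291 = 286146*(6440154123/33506483038) + 336383/173291 = 131630310119997/2393320217 + 336383/173291 = 22811153143238955238/414740853724147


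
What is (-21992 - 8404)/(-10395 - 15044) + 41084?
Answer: 1045166272/25439 ≈ 41085.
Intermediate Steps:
(-21992 - 8404)/(-10395 - 15044) + 41084 = -30396/(-25439) + 41084 = -30396*(-1/25439) + 41084 = 30396/25439 + 41084 = 1045166272/25439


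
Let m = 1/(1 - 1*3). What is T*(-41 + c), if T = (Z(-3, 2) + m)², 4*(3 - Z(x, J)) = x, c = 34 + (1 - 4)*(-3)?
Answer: 169/8 ≈ 21.125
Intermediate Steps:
c = 43 (c = 34 - 3*(-3) = 34 + 9 = 43)
Z(x, J) = 3 - x/4
m = -½ (m = 1/(1 - 3) = 1/(-2) = -½ ≈ -0.50000)
T = 169/16 (T = ((3 - ¼*(-3)) - ½)² = ((3 + ¾) - ½)² = (15/4 - ½)² = (13/4)² = 169/16 ≈ 10.563)
T*(-41 + c) = 169*(-41 + 43)/16 = (169/16)*2 = 169/8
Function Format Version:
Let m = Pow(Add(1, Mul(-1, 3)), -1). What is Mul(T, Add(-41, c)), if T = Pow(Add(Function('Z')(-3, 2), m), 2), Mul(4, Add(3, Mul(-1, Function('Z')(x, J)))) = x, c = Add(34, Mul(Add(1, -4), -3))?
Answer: Rational(169, 8) ≈ 21.125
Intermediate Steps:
c = 43 (c = Add(34, Mul(-3, -3)) = Add(34, 9) = 43)
Function('Z')(x, J) = Add(3, Mul(Rational(-1, 4), x))
m = Rational(-1, 2) (m = Pow(Add(1, -3), -1) = Pow(-2, -1) = Rational(-1, 2) ≈ -0.50000)
T = Rational(169, 16) (T = Pow(Add(Add(3, Mul(Rational(-1, 4), -3)), Rational(-1, 2)), 2) = Pow(Add(Add(3, Rational(3, 4)), Rational(-1, 2)), 2) = Pow(Add(Rational(15, 4), Rational(-1, 2)), 2) = Pow(Rational(13, 4), 2) = Rational(169, 16) ≈ 10.563)
Mul(T, Add(-41, c)) = Mul(Rational(169, 16), Add(-41, 43)) = Mul(Rational(169, 16), 2) = Rational(169, 8)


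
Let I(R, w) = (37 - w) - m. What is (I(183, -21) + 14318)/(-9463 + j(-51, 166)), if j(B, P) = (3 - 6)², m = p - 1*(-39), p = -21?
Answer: -7179/4727 ≈ -1.5187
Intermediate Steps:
m = 18 (m = -21 - 1*(-39) = -21 + 39 = 18)
I(R, w) = 19 - w (I(R, w) = (37 - w) - 1*18 = (37 - w) - 18 = 19 - w)
j(B, P) = 9 (j(B, P) = (-3)² = 9)
(I(183, -21) + 14318)/(-9463 + j(-51, 166)) = ((19 - 1*(-21)) + 14318)/(-9463 + 9) = ((19 + 21) + 14318)/(-9454) = (40 + 14318)*(-1/9454) = 14358*(-1/9454) = -7179/4727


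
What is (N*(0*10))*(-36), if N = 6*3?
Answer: 0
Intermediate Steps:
N = 18
(N*(0*10))*(-36) = (18*(0*10))*(-36) = (18*0)*(-36) = 0*(-36) = 0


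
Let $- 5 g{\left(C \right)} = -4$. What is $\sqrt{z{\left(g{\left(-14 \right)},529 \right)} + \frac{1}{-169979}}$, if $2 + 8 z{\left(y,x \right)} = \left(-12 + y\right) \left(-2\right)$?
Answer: $\frac{\sqrt{7367662414555}}{1699790} \approx 1.5969$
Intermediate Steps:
$g{\left(C \right)} = \frac{4}{5}$ ($g{\left(C \right)} = \left(- \frac{1}{5}\right) \left(-4\right) = \frac{4}{5}$)
$z{\left(y,x \right)} = \frac{11}{4} - \frac{y}{4}$ ($z{\left(y,x \right)} = - \frac{1}{4} + \frac{\left(-12 + y\right) \left(-2\right)}{8} = - \frac{1}{4} + \frac{24 - 2 y}{8} = - \frac{1}{4} - \left(-3 + \frac{y}{4}\right) = \frac{11}{4} - \frac{y}{4}$)
$\sqrt{z{\left(g{\left(-14 \right)},529 \right)} + \frac{1}{-169979}} = \sqrt{\left(\frac{11}{4} - \frac{1}{5}\right) + \frac{1}{-169979}} = \sqrt{\left(\frac{11}{4} - \frac{1}{5}\right) - \frac{1}{169979}} = \sqrt{\frac{51}{20} - \frac{1}{169979}} = \sqrt{\frac{8668909}{3399580}} = \frac{\sqrt{7367662414555}}{1699790}$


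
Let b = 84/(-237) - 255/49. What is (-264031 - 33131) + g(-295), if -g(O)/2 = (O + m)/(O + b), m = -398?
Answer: -172871030025/581731 ≈ -2.9717e+5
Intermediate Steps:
b = -21517/3871 (b = 84*(-1/237) - 255*1/49 = -28/79 - 255/49 = -21517/3871 ≈ -5.5585)
g(O) = -2*(-398 + O)/(-21517/3871 + O) (g(O) = -2*(O - 398)/(O - 21517/3871) = -2*(-398 + O)/(-21517/3871 + O))
(-264031 - 33131) + g(-295) = (-264031 - 33131) + 7742*(398 - 1*(-295))/(-21517 + 3871*(-295)) = -297162 + 7742*(398 + 295)/(-21517 - 1141945) = -297162 + 7742*693/(-1163462) = -297162 + 7742*(-1/1163462)*693 = -297162 - 2682603/581731 = -172871030025/581731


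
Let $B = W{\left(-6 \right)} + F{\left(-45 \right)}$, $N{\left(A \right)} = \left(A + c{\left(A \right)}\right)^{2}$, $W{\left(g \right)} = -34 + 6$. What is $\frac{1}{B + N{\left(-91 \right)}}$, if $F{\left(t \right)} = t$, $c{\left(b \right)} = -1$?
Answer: $\frac{1}{8391} \approx 0.00011918$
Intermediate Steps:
$W{\left(g \right)} = -28$
$N{\left(A \right)} = \left(-1 + A\right)^{2}$ ($N{\left(A \right)} = \left(A - 1\right)^{2} = \left(-1 + A\right)^{2}$)
$B = -73$ ($B = -28 - 45 = -73$)
$\frac{1}{B + N{\left(-91 \right)}} = \frac{1}{-73 + \left(-1 - 91\right)^{2}} = \frac{1}{-73 + \left(-92\right)^{2}} = \frac{1}{-73 + 8464} = \frac{1}{8391}$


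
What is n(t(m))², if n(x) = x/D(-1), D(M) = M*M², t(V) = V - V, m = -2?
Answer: 0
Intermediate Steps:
t(V) = 0
D(M) = M³
n(x) = -x (n(x) = x/((-1)³) = x/(-1) = x*(-1) = -x)
n(t(m))² = (-1*0)² = 0² = 0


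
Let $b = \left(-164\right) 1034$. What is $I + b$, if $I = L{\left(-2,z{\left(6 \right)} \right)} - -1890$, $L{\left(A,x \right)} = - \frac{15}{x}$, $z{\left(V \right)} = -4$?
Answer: $- \frac{670729}{4} \approx -1.6768 \cdot 10^{5}$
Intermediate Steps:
$b = -169576$
$I = \frac{7575}{4}$ ($I = - \frac{15}{-4} - -1890 = \left(-15\right) \left(- \frac{1}{4}\right) + 1890 = \frac{15}{4} + 1890 = \frac{7575}{4} \approx 1893.8$)
$I + b = \frac{7575}{4} - 169576 = - \frac{670729}{4}$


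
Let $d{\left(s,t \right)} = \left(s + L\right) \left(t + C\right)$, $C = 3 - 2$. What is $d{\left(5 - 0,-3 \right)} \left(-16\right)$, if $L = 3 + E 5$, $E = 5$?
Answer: $1056$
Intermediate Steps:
$L = 28$ ($L = 3 + 5 \cdot 5 = 3 + 25 = 28$)
$C = 1$ ($C = 3 - 2 = 1$)
$d{\left(s,t \right)} = \left(1 + t\right) \left(28 + s\right)$ ($d{\left(s,t \right)} = \left(s + 28\right) \left(t + 1\right) = \left(28 + s\right) \left(1 + t\right) = \left(1 + t\right) \left(28 + s\right)$)
$d{\left(5 - 0,-3 \right)} \left(-16\right) = \left(28 + \left(5 - 0\right) + 28 \left(-3\right) + \left(5 - 0\right) \left(-3\right)\right) \left(-16\right) = \left(28 + \left(5 + 0\right) - 84 + \left(5 + 0\right) \left(-3\right)\right) \left(-16\right) = \left(28 + 5 - 84 + 5 \left(-3\right)\right) \left(-16\right) = \left(28 + 5 - 84 - 15\right) \left(-16\right) = \left(-66\right) \left(-16\right) = 1056$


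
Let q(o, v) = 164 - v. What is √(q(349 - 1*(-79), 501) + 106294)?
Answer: 3*√11773 ≈ 325.51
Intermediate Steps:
√(q(349 - 1*(-79), 501) + 106294) = √((164 - 1*501) + 106294) = √((164 - 501) + 106294) = √(-337 + 106294) = √105957 = 3*√11773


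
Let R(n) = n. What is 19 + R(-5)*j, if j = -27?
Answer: 154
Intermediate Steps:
19 + R(-5)*j = 19 - 5*(-27) = 19 + 135 = 154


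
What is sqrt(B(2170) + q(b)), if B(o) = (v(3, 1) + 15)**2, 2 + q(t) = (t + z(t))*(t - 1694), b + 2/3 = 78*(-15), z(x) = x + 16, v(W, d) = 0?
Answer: sqrt(59953751)/3 ≈ 2581.0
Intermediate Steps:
z(x) = 16 + x
b = -3512/3 (b = -2/3 + 78*(-15) = -2/3 - 1170 = -3512/3 ≈ -1170.7)
q(t) = -2 + (-1694 + t)*(16 + 2*t) (q(t) = -2 + (t + (16 + t))*(t - 1694) = -2 + (16 + 2*t)*(-1694 + t) = -2 + (-1694 + t)*(16 + 2*t))
B(o) = 225 (B(o) = (0 + 15)**2 = 15**2 = 225)
sqrt(B(2170) + q(b)) = sqrt(225 + (-27106 - 3372*(-3512/3) + 2*(-3512/3)**2)) = sqrt(225 + (-27106 + 3947488 + 2*(12334144/9))) = sqrt(225 + (-27106 + 3947488 + 24668288/9)) = sqrt(225 + 59951726/9) = sqrt(59953751/9) = sqrt(59953751)/3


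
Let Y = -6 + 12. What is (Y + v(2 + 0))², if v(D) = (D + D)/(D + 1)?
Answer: 484/9 ≈ 53.778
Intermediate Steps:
v(D) = 2*D/(1 + D) (v(D) = (2*D)/(1 + D) = 2*D/(1 + D))
Y = 6
(Y + v(2 + 0))² = (6 + 2*(2 + 0)/(1 + (2 + 0)))² = (6 + 2*2/(1 + 2))² = (6 + 2*2/3)² = (6 + 2*2*(⅓))² = (6 + 4/3)² = (22/3)² = 484/9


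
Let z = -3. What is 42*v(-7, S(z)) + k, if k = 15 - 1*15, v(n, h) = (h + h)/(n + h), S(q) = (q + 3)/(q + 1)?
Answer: 0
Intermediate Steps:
S(q) = (3 + q)/(1 + q)
v(n, h) = 2*h/(h + n) (v(n, h) = (2*h)/(h + n) = 2*h/(h + n))
k = 0 (k = 15 - 15 = 0)
42*v(-7, S(z)) + k = 42*(2*((3 - 3)/(1 - 3))/((3 - 3)/(1 - 3) - 7)) + 0 = 42*(2*(0/(-2))/(0/(-2) - 7)) + 0 = 42*(2*(-1/2*0)/(-1/2*0 - 7)) + 0 = 42*(2*0/(0 - 7)) + 0 = 42*(2*0/(-7)) + 0 = 42*(2*0*(-1/7)) + 0 = 42*0 + 0 = 0 + 0 = 0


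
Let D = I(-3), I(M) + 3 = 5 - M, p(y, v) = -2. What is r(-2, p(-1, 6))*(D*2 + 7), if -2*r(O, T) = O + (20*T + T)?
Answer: 374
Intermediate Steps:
I(M) = 2 - M (I(M) = -3 + (5 - M) = 2 - M)
D = 5 (D = 2 - 1*(-3) = 2 + 3 = 5)
r(O, T) = -21*T/2 - O/2 (r(O, T) = -(O + (20*T + T))/2 = -(O + 21*T)/2 = -21*T/2 - O/2)
r(-2, p(-1, 6))*(D*2 + 7) = (-21/2*(-2) - ½*(-2))*(5*2 + 7) = (21 + 1)*(10 + 7) = 22*17 = 374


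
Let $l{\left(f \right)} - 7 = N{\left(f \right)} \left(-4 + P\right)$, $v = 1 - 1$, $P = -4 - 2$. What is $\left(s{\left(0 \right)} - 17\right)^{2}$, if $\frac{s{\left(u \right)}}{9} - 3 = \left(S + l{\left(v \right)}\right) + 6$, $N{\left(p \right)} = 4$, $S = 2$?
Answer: $46225$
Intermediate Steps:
$P = -6$ ($P = -4 - 2 = -6$)
$v = 0$ ($v = 1 - 1 = 0$)
$l{\left(f \right)} = -33$ ($l{\left(f \right)} = 7 + 4 \left(-4 - 6\right) = 7 + 4 \left(-10\right) = 7 - 40 = -33$)
$s{\left(u \right)} = -198$ ($s{\left(u \right)} = 27 + 9 \left(\left(2 - 33\right) + 6\right) = 27 + 9 \left(-31 + 6\right) = 27 + 9 \left(-25\right) = 27 - 225 = -198$)
$\left(s{\left(0 \right)} - 17\right)^{2} = \left(-198 - 17\right)^{2} = \left(-215\right)^{2} = 46225$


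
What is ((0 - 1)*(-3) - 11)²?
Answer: 64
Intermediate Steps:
((0 - 1)*(-3) - 11)² = (-1*(-3) - 11)² = (3 - 11)² = (-8)² = 64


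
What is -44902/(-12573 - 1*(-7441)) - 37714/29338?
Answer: 280946657/37640654 ≈ 7.4639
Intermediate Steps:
-44902/(-12573 - 1*(-7441)) - 37714/29338 = -44902/(-12573 + 7441) - 37714*1/29338 = -44902/(-5132) - 18857/14669 = -44902*(-1/5132) - 18857/14669 = 22451/2566 - 18857/14669 = 280946657/37640654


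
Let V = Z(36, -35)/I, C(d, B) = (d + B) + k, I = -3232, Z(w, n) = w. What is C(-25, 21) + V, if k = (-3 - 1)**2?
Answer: 9687/808 ≈ 11.989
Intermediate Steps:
k = 16 (k = (-4)**2 = 16)
C(d, B) = 16 + B + d (C(d, B) = (d + B) + 16 = (B + d) + 16 = 16 + B + d)
V = -9/808 (V = 36/(-3232) = 36*(-1/3232) = -9/808 ≈ -0.011139)
C(-25, 21) + V = (16 + 21 - 25) - 9/808 = 12 - 9/808 = 9687/808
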